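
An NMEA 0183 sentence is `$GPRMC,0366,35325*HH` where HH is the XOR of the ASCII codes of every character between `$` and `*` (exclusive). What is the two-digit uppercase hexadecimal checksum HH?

XOR the ASCII codes of the payload characters:
  'G' = 0x47 → acc = 0x47
  'P' = 0x50 → acc = 0x17
  'R' = 0x52 → acc = 0x45
  'M' = 0x4D → acc = 0x08
  'C' = 0x43 → acc = 0x4B
  ',' = 0x2C → acc = 0x67
  '0' = 0x30 → acc = 0x57
  '3' = 0x33 → acc = 0x64
  '6' = 0x36 → acc = 0x52
  '6' = 0x36 → acc = 0x64
  ',' = 0x2C → acc = 0x48
  '3' = 0x33 → acc = 0x7B
  '5' = 0x35 → acc = 0x4E
  '3' = 0x33 → acc = 0x7D
  '2' = 0x32 → acc = 0x4F
  '5' = 0x35 → acc = 0x7A
Checksum = 0x7A.

7A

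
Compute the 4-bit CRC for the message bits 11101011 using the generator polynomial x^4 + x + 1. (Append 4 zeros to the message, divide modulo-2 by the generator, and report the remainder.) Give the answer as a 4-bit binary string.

Append 4 zeros: 111010110000. Divide by 10011 (XOR where the leading bit is 1):
  pos 0: 11101 XOR 10011 = 01110
  pos 1: 11100 XOR 10011 = 01111
  pos 2: 11111 XOR 10011 = 01100
  pos 3: 11001 XOR 10011 = 01010
  pos 4: 10100 XOR 10011 = 00111
  pos 6: 11100 XOR 10011 = 01111
  pos 7: 11110 XOR 10011 = 01101
Remainder (last 4 bits) = 1101. This is the CRC / FCS.

1101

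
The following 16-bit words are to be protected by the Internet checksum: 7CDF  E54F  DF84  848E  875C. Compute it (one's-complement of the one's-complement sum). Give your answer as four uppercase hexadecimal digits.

B260

One's-complement addition (fold any carry out of bit 15 back into bit 0):
  0x7CDF + 0xE54F = 0x1622E → wrap carry → 0x622F
  0x622F + 0xDF84 = 0x141B3 → wrap carry → 0x41B4
  0x41B4 + 0x848E = 0x0C642
  0xC642 + 0x875C = 0x14D9E → wrap carry → 0x4D9F
One's-complement sum = 0x4D9F.
Checksum = ~0x4D9F & 0xFFFF = 0xB260.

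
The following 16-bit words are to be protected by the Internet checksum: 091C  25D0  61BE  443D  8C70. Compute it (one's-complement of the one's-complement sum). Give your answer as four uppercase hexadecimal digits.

9EA7

One's-complement addition (fold any carry out of bit 15 back into bit 0):
  0x091C + 0x25D0 = 0x02EEC
  0x2EEC + 0x61BE = 0x090AA
  0x90AA + 0x443D = 0x0D4E7
  0xD4E7 + 0x8C70 = 0x16157 → wrap carry → 0x6158
One's-complement sum = 0x6158.
Checksum = ~0x6158 & 0xFFFF = 0x9EA7.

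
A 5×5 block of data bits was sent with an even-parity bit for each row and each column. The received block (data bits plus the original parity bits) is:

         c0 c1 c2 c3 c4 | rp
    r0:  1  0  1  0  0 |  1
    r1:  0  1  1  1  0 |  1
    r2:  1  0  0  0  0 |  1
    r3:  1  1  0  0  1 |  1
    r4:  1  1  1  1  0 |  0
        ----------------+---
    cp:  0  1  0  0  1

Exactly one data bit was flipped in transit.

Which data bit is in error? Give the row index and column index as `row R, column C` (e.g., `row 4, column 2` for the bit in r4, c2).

row 0, column 2

Recompute each row's even parity and compare to rp:
  r0: data parity 0, sent rp 1 → mismatch
  r1: data parity 1, sent rp 1 → ok
  r2: data parity 1, sent rp 1 → ok
  r3: data parity 1, sent rp 1 → ok
  r4: data parity 0, sent rp 0 → ok
Recompute each column's even parity and compare to cp:
  c0: data parity 0, sent cp 0 → ok
  c1: data parity 1, sent cp 1 → ok
  c2: data parity 1, sent cp 0 → mismatch
  c3: data parity 0, sent cp 0 → ok
  c4: data parity 1, sent cp 1 → ok
Exactly one row (r0) and one column (c2) fail → the flipped bit is at their intersection.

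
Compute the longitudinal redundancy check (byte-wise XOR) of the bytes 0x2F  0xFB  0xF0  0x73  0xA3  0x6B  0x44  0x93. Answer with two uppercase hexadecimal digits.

XOR the bytes together:
  start with 0x2F
  0x2F ⊕ 0xFB = 0xD4
  0xD4 ⊕ 0xF0 = 0x24
  0x24 ⊕ 0x73 = 0x57
  0x57 ⊕ 0xA3 = 0xF4
  0xF4 ⊕ 0x6B = 0x9F
  0x9F ⊕ 0x44 = 0xDB
  0xDB ⊕ 0x93 = 0x48

48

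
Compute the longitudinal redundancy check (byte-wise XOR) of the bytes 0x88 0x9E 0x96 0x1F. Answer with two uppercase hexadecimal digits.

9F

XOR the bytes together:
  start with 0x88
  0x88 ⊕ 0x9E = 0x16
  0x16 ⊕ 0x96 = 0x80
  0x80 ⊕ 0x1F = 0x9F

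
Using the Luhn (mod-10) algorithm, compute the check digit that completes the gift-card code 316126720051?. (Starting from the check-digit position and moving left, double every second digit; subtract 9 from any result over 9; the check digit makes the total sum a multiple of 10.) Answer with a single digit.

4

Partial digits right→left: 1 5 0 0 2 7 6 2 1 6 1 3
Double every second digit counting from the check-digit position (so the 1st, 3rd, 5th, ... of the partial from the right).
  doubled (with −9 where >9): 2 0 4 3 2 2 → sum 13
  kept as-is: 5 0 7 2 6 3 → sum 23
Total = 13 + 23 = 36.
Check digit = (10 − (36 mod 10)) mod 10 = 4.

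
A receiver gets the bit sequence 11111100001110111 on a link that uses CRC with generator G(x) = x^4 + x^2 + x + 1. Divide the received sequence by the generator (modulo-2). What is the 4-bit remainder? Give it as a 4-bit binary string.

0000

Modulo-2 division of 11111100001110111 by 10111:
  pos 0: 11111 XOR 10111 = 01000
  pos 1: 10001 XOR 10111 = 00110
  pos 3: 11000 XOR 10111 = 01111
  pos 4: 11110 XOR 10111 = 01001
  pos 5: 10010 XOR 10111 = 00101
  pos 7: 10111 XOR 10111 = 00000
  pos 12: 10111 XOR 10111 = 00000
Remainder = 0000 (zero — the frame passes the CRC check).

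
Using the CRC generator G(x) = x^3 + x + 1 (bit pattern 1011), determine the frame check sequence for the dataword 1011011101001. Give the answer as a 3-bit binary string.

Append 3 zeros: 1011011101001000. Divide by 1011 (XOR where the leading bit is 1):
  pos 0: 1011 XOR 1011 = 0000
  pos 5: 1110 XOR 1011 = 0101
  pos 6: 1011 XOR 1011 = 0000
  pos 12: 1000 XOR 1011 = 0011
Remainder (last 3 bits) = 011. This is the CRC / FCS.

011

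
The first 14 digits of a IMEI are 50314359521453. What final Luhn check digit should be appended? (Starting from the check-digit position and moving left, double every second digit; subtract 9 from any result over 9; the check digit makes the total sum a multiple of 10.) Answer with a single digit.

Partial digits right→left: 3 5 4 1 2 5 9 5 3 4 1 3 0 5
Double every second digit counting from the check-digit position (so the 1st, 3rd, 5th, ... of the partial from the right).
  doubled (with −9 where >9): 6 8 4 9 6 2 0 → sum 35
  kept as-is: 5 1 5 5 4 3 5 → sum 28
Total = 35 + 28 = 63.
Check digit = (10 − (63 mod 10)) mod 10 = 7.

7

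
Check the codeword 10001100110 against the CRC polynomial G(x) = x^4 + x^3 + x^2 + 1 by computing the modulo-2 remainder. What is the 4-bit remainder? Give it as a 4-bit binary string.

Modulo-2 division of 10001100110 by 11101:
  pos 0: 10001 XOR 11101 = 01100
  pos 1: 11001 XOR 11101 = 00100
  pos 3: 10000 XOR 11101 = 01101
  pos 4: 11011 XOR 11101 = 00110
  pos 6: 11010 XOR 11101 = 00111
Remainder = 0111 (nonzero — an error is detected).

0111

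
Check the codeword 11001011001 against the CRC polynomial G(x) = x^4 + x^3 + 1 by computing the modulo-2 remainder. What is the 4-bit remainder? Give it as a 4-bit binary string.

0000

Modulo-2 division of 11001011001 by 11001:
  pos 0: 11001 XOR 11001 = 00000
  pos 6: 11001 XOR 11001 = 00000
Remainder = 0000 (zero — the frame passes the CRC check).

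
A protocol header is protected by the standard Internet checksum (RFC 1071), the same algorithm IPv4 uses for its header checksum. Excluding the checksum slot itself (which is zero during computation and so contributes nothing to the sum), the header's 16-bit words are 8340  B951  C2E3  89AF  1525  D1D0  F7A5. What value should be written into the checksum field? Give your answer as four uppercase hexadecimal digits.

One's-complement addition (fold any carry out of bit 15 back into bit 0):
  0x8340 + 0xB951 = 0x13C91 → wrap carry → 0x3C92
  0x3C92 + 0xC2E3 = 0x0FF75
  0xFF75 + 0x89AF = 0x18924 → wrap carry → 0x8925
  0x8925 + 0x1525 = 0x09E4A
  0x9E4A + 0xD1D0 = 0x1701A → wrap carry → 0x701B
  0x701B + 0xF7A5 = 0x167C0 → wrap carry → 0x67C1
One's-complement sum = 0x67C1.
Checksum = ~0x67C1 & 0xFFFF = 0x983E.

983E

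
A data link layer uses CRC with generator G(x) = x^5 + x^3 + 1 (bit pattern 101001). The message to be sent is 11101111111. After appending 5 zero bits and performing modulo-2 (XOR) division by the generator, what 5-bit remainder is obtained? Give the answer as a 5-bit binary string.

11101

Append 5 zeros: 1110111111100000. Divide by 101001 (XOR where the leading bit is 1):
  pos 0: 111011 XOR 101001 = 010010
  pos 1: 100101 XOR 101001 = 001100
  pos 3: 110011 XOR 101001 = 011010
  pos 4: 110101 XOR 101001 = 011100
  pos 5: 111001 XOR 101001 = 010000
  pos 6: 100000 XOR 101001 = 001001
  pos 8: 100100 XOR 101001 = 001101
  pos 10: 110100 XOR 101001 = 011101
Remainder (last 5 bits) = 11101. This is the CRC / FCS.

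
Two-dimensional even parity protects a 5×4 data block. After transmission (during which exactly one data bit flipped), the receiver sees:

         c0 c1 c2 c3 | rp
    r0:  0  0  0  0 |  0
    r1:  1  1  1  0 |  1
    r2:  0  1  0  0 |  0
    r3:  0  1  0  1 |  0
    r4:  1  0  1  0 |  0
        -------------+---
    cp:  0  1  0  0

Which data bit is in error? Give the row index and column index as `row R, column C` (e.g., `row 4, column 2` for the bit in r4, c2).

Recompute each row's even parity and compare to rp:
  r0: data parity 0, sent rp 0 → ok
  r1: data parity 1, sent rp 1 → ok
  r2: data parity 1, sent rp 0 → mismatch
  r3: data parity 0, sent rp 0 → ok
  r4: data parity 0, sent rp 0 → ok
Recompute each column's even parity and compare to cp:
  c0: data parity 0, sent cp 0 → ok
  c1: data parity 1, sent cp 1 → ok
  c2: data parity 0, sent cp 0 → ok
  c3: data parity 1, sent cp 0 → mismatch
Exactly one row (r2) and one column (c3) fail → the flipped bit is at their intersection.

row 2, column 3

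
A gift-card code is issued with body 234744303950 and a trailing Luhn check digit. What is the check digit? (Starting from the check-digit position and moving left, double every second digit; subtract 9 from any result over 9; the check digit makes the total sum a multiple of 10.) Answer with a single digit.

Partial digits right→left: 0 5 9 3 0 3 4 4 7 4 3 2
Double every second digit counting from the check-digit position (so the 1st, 3rd, 5th, ... of the partial from the right).
  doubled (with −9 where >9): 0 9 0 8 5 6 → sum 28
  kept as-is: 5 3 3 4 4 2 → sum 21
Total = 28 + 21 = 49.
Check digit = (10 − (49 mod 10)) mod 10 = 1.

1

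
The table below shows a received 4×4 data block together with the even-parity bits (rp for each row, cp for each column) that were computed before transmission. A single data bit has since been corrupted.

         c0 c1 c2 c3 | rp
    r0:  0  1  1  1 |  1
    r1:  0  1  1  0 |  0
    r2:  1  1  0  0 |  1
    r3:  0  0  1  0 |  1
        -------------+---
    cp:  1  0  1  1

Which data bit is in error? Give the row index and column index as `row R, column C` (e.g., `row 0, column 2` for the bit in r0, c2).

Recompute each row's even parity and compare to rp:
  r0: data parity 1, sent rp 1 → ok
  r1: data parity 0, sent rp 0 → ok
  r2: data parity 0, sent rp 1 → mismatch
  r3: data parity 1, sent rp 1 → ok
Recompute each column's even parity and compare to cp:
  c0: data parity 1, sent cp 1 → ok
  c1: data parity 1, sent cp 0 → mismatch
  c2: data parity 1, sent cp 1 → ok
  c3: data parity 1, sent cp 1 → ok
Exactly one row (r2) and one column (c1) fail → the flipped bit is at their intersection.

row 2, column 1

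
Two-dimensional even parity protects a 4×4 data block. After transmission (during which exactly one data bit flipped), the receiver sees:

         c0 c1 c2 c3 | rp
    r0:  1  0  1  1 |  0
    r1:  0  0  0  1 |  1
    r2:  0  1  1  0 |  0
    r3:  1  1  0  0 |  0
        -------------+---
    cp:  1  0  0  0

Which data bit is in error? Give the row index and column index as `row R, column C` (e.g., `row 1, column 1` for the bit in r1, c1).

Recompute each row's even parity and compare to rp:
  r0: data parity 1, sent rp 0 → mismatch
  r1: data parity 1, sent rp 1 → ok
  r2: data parity 0, sent rp 0 → ok
  r3: data parity 0, sent rp 0 → ok
Recompute each column's even parity and compare to cp:
  c0: data parity 0, sent cp 1 → mismatch
  c1: data parity 0, sent cp 0 → ok
  c2: data parity 0, sent cp 0 → ok
  c3: data parity 0, sent cp 0 → ok
Exactly one row (r0) and one column (c0) fail → the flipped bit is at their intersection.

row 0, column 0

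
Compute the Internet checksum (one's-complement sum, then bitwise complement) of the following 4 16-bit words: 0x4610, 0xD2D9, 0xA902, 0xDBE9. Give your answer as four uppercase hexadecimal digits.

6229

One's-complement addition (fold any carry out of bit 15 back into bit 0):
  0x4610 + 0xD2D9 = 0x118E9 → wrap carry → 0x18EA
  0x18EA + 0xA902 = 0x0C1EC
  0xC1EC + 0xDBE9 = 0x19DD5 → wrap carry → 0x9DD6
One's-complement sum = 0x9DD6.
Checksum = ~0x9DD6 & 0xFFFF = 0x6229.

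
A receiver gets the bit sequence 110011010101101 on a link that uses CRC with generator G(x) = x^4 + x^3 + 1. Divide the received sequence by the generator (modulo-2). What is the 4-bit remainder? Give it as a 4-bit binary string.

Modulo-2 division of 110011010101101 by 11001:
  pos 0: 11001 XOR 11001 = 00000
  pos 5: 10101 XOR 11001 = 01100
  pos 6: 11000 XOR 11001 = 00001
  pos 10: 11101 XOR 11001 = 00100
Remainder = 0100 (nonzero — an error is detected).

0100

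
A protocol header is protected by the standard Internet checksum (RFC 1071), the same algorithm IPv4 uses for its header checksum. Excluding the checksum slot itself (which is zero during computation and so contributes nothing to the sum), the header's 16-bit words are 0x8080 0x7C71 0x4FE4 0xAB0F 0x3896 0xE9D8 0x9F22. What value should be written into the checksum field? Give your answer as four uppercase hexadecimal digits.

4688

One's-complement addition (fold any carry out of bit 15 back into bit 0):
  0x8080 + 0x7C71 = 0x0FCF1
  0xFCF1 + 0x4FE4 = 0x14CD5 → wrap carry → 0x4CD6
  0x4CD6 + 0xAB0F = 0x0F7E5
  0xF7E5 + 0x3896 = 0x1307B → wrap carry → 0x307C
  0x307C + 0xE9D8 = 0x11A54 → wrap carry → 0x1A55
  0x1A55 + 0x9F22 = 0x0B977
One's-complement sum = 0xB977.
Checksum = ~0xB977 & 0xFFFF = 0x4688.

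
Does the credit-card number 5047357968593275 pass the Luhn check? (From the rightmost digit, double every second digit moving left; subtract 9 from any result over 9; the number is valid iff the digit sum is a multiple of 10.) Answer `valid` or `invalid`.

valid

From the right, keep odd positions and double even positions (subtract 9 from any doubled value over 9):
  doubled (positions 2,4,...): 5 6 1 3 5 6 8 1 → sum 35
  kept (positions 1,3,...): 5 2 9 8 9 5 7 0 → sum 45
Total = 80.
80 mod 10 = 0, so the number is valid.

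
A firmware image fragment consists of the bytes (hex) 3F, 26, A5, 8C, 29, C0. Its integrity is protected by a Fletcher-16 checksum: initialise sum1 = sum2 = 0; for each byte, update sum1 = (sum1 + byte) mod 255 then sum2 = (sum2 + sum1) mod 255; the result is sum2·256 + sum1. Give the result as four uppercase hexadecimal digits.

Running sums (mod 255):
  after byte 0 (3F): sum1=63, sum2=63
  after byte 1 (26): sum1=101, sum2=164
  after byte 2 (A5): sum1=11, sum2=175
  after byte 3 (8C): sum1=151, sum2=71
  after byte 4 (29): sum1=192, sum2=8
  after byte 5 (C0): sum1=129, sum2=137
Checksum = sum2·256 + sum1 = 137·256 + 129 = 35201 = 0x8981.

8981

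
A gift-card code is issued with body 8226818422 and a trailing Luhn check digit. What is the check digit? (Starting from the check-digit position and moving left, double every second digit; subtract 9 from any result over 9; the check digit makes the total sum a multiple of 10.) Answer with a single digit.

Partial digits right→left: 2 2 4 8 1 8 6 2 2 8
Double every second digit counting from the check-digit position (so the 1st, 3rd, 5th, ... of the partial from the right).
  doubled (with −9 where >9): 4 8 2 3 4 → sum 21
  kept as-is: 2 8 8 2 8 → sum 28
Total = 21 + 28 = 49.
Check digit = (10 − (49 mod 10)) mod 10 = 1.

1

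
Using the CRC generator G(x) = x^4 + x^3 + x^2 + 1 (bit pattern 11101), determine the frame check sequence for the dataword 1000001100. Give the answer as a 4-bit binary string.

Append 4 zeros: 10000011000000. Divide by 11101 (XOR where the leading bit is 1):
  pos 0: 10000 XOR 11101 = 01101
  pos 1: 11010 XOR 11101 = 00111
  pos 3: 11111 XOR 11101 = 00010
  pos 6: 10000 XOR 11101 = 01101
  pos 7: 11010 XOR 11101 = 00111
  pos 9: 11100 XOR 11101 = 00001
Remainder (last 4 bits) = 0001. This is the CRC / FCS.

0001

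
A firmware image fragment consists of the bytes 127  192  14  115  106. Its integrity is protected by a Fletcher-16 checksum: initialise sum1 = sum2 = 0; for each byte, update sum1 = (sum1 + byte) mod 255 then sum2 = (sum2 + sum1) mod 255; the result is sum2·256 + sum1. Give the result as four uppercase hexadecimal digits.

FB2C

Running sums (mod 255):
  after byte 0 (127): sum1=127, sum2=127
  after byte 1 (192): sum1=64, sum2=191
  after byte 2 (14): sum1=78, sum2=14
  after byte 3 (115): sum1=193, sum2=207
  after byte 4 (106): sum1=44, sum2=251
Checksum = sum2·256 + sum1 = 251·256 + 44 = 64300 = 0xFB2C.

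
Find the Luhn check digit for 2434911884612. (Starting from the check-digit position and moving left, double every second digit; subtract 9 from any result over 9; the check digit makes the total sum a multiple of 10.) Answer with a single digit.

Partial digits right→left: 2 1 6 4 8 8 1 1 9 4 3 4 2
Double every second digit counting from the check-digit position (so the 1st, 3rd, 5th, ... of the partial from the right).
  doubled (with −9 where >9): 4 3 7 2 9 6 4 → sum 35
  kept as-is: 1 4 8 1 4 4 → sum 22
Total = 35 + 22 = 57.
Check digit = (10 − (57 mod 10)) mod 10 = 3.

3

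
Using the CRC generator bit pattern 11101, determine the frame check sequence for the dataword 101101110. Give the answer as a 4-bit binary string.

0011

Append 4 zeros: 1011011100000. Divide by 11101 (XOR where the leading bit is 1):
  pos 0: 10110 XOR 11101 = 01011
  pos 1: 10111 XOR 11101 = 01010
  pos 2: 10101 XOR 11101 = 01000
  pos 3: 10001 XOR 11101 = 01100
  pos 4: 11000 XOR 11101 = 00101
  pos 6: 10100 XOR 11101 = 01001
  pos 7: 10010 XOR 11101 = 01111
  pos 8: 11110 XOR 11101 = 00011
Remainder (last 4 bits) = 0011. This is the CRC / FCS.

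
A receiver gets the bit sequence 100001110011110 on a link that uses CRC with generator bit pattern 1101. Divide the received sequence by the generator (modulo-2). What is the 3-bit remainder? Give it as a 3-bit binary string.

Modulo-2 division of 100001110011110 by 1101:
  pos 0: 1000 XOR 1101 = 0101
  pos 1: 1010 XOR 1101 = 0111
  pos 2: 1111 XOR 1101 = 0010
  pos 4: 1011 XOR 1101 = 0110
  pos 5: 1100 XOR 1101 = 0001
  pos 8: 1011 XOR 1101 = 0110
  pos 9: 1101 XOR 1101 = 0000
Remainder = 010 (nonzero — an error is detected).

010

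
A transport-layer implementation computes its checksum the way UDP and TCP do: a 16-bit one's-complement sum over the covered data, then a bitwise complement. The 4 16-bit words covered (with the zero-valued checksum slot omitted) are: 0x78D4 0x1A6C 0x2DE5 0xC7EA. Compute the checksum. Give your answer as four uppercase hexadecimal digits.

76EF

One's-complement addition (fold any carry out of bit 15 back into bit 0):
  0x78D4 + 0x1A6C = 0x09340
  0x9340 + 0x2DE5 = 0x0C125
  0xC125 + 0xC7EA = 0x1890F → wrap carry → 0x8910
One's-complement sum = 0x8910.
Checksum = ~0x8910 & 0xFFFF = 0x76EF.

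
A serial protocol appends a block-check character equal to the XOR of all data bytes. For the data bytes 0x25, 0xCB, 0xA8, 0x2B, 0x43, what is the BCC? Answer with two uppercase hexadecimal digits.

2E

XOR the bytes together:
  start with 0x25
  0x25 ⊕ 0xCB = 0xEE
  0xEE ⊕ 0xA8 = 0x46
  0x46 ⊕ 0x2B = 0x6D
  0x6D ⊕ 0x43 = 0x2E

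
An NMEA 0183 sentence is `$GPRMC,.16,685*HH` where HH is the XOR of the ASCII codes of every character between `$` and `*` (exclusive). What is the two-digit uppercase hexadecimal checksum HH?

XOR the ASCII codes of the payload characters:
  'G' = 0x47 → acc = 0x47
  'P' = 0x50 → acc = 0x17
  'R' = 0x52 → acc = 0x45
  'M' = 0x4D → acc = 0x08
  'C' = 0x43 → acc = 0x4B
  ',' = 0x2C → acc = 0x67
  '.' = 0x2E → acc = 0x49
  '1' = 0x31 → acc = 0x78
  '6' = 0x36 → acc = 0x4E
  ',' = 0x2C → acc = 0x62
  '6' = 0x36 → acc = 0x54
  '8' = 0x38 → acc = 0x6C
  '5' = 0x35 → acc = 0x59
Checksum = 0x59.

59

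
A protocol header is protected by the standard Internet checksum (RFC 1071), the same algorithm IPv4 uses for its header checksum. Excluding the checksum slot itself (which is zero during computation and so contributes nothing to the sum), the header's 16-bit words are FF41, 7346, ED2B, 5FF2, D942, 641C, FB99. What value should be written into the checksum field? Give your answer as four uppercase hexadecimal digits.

One's-complement addition (fold any carry out of bit 15 back into bit 0):
  0xFF41 + 0x7346 = 0x17287 → wrap carry → 0x7288
  0x7288 + 0xED2B = 0x15FB3 → wrap carry → 0x5FB4
  0x5FB4 + 0x5FF2 = 0x0BFA6
  0xBFA6 + 0xD942 = 0x198E8 → wrap carry → 0x98E9
  0x98E9 + 0x641C = 0x0FD05
  0xFD05 + 0xFB99 = 0x1F89E → wrap carry → 0xF89F
One's-complement sum = 0xF89F.
Checksum = ~0xF89F & 0xFFFF = 0x0760.

0760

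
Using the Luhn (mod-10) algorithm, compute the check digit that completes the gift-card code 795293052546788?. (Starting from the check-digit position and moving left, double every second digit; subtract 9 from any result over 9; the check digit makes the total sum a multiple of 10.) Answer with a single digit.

3

Partial digits right→left: 8 8 7 6 4 5 2 5 0 3 9 2 5 9 7
Double every second digit counting from the check-digit position (so the 1st, 3rd, 5th, ... of the partial from the right).
  doubled (with −9 where >9): 7 5 8 4 0 9 1 5 → sum 39
  kept as-is: 8 6 5 5 3 2 9 → sum 38
Total = 39 + 38 = 77.
Check digit = (10 − (77 mod 10)) mod 10 = 3.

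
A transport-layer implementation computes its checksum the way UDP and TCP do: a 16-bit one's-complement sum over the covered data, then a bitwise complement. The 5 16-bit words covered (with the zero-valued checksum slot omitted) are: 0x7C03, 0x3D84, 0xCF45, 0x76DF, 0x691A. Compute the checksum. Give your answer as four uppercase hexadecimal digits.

9738

One's-complement addition (fold any carry out of bit 15 back into bit 0):
  0x7C03 + 0x3D84 = 0x0B987
  0xB987 + 0xCF45 = 0x188CC → wrap carry → 0x88CD
  0x88CD + 0x76DF = 0x0FFAC
  0xFFAC + 0x691A = 0x168C6 → wrap carry → 0x68C7
One's-complement sum = 0x68C7.
Checksum = ~0x68C7 & 0xFFFF = 0x9738.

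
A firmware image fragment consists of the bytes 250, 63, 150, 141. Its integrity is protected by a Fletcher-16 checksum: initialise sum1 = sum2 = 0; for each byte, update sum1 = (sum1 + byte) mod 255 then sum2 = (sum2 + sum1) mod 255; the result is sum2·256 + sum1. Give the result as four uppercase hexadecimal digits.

Running sums (mod 255):
  after byte 0 (250): sum1=250, sum2=250
  after byte 1 (63): sum1=58, sum2=53
  after byte 2 (150): sum1=208, sum2=6
  after byte 3 (141): sum1=94, sum2=100
Checksum = sum2·256 + sum1 = 100·256 + 94 = 25694 = 0x645E.

645E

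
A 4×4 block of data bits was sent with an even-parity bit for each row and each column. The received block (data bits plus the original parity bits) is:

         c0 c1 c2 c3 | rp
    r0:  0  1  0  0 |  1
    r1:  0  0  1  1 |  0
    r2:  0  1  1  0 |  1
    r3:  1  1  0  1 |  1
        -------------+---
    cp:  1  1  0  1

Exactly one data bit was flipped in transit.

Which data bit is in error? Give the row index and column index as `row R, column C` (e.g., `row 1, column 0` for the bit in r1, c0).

row 2, column 3

Recompute each row's even parity and compare to rp:
  r0: data parity 1, sent rp 1 → ok
  r1: data parity 0, sent rp 0 → ok
  r2: data parity 0, sent rp 1 → mismatch
  r3: data parity 1, sent rp 1 → ok
Recompute each column's even parity and compare to cp:
  c0: data parity 1, sent cp 1 → ok
  c1: data parity 1, sent cp 1 → ok
  c2: data parity 0, sent cp 0 → ok
  c3: data parity 0, sent cp 1 → mismatch
Exactly one row (r2) and one column (c3) fail → the flipped bit is at their intersection.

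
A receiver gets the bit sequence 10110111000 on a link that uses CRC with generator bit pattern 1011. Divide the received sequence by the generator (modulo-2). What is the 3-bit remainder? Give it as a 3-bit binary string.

Modulo-2 division of 10110111000 by 1011:
  pos 0: 1011 XOR 1011 = 0000
  pos 5: 1110 XOR 1011 = 0101
  pos 6: 1010 XOR 1011 = 0001
Remainder = 010 (nonzero — an error is detected).

010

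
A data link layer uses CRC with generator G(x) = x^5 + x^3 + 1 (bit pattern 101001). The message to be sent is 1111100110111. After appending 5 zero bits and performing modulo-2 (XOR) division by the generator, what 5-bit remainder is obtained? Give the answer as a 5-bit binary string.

11100

Append 5 zeros: 111110011011100000. Divide by 101001 (XOR where the leading bit is 1):
  pos 0: 111110 XOR 101001 = 010111
  pos 1: 101110 XOR 101001 = 000111
  pos 4: 111110 XOR 101001 = 010111
  pos 5: 101111 XOR 101001 = 000110
  pos 8: 110110 XOR 101001 = 011111
  pos 9: 111110 XOR 101001 = 010111
  pos 10: 101110 XOR 101001 = 000111
Remainder (last 5 bits) = 11100. This is the CRC / FCS.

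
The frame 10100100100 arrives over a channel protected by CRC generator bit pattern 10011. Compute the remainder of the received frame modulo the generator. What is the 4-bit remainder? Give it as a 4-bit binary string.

0000

Modulo-2 division of 10100100100 by 10011:
  pos 0: 10100 XOR 10011 = 00111
  pos 2: 11110 XOR 10011 = 01101
  pos 3: 11010 XOR 10011 = 01001
  pos 4: 10011 XOR 10011 = 00000
Remainder = 0000 (zero — the frame passes the CRC check).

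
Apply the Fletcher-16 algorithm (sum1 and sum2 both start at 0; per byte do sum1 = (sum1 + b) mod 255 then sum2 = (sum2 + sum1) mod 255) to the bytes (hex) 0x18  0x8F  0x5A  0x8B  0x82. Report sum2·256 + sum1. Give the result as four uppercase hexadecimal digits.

5F10

Running sums (mod 255):
  after byte 0 (0x18): sum1=24, sum2=24
  after byte 1 (0x8F): sum1=167, sum2=191
  after byte 2 (0x5A): sum1=2, sum2=193
  after byte 3 (0x8B): sum1=141, sum2=79
  after byte 4 (0x82): sum1=16, sum2=95
Checksum = sum2·256 + sum1 = 95·256 + 16 = 24336 = 0x5F10.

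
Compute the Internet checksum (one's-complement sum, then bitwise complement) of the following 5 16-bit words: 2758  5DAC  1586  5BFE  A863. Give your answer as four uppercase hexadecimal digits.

One's-complement addition (fold any carry out of bit 15 back into bit 0):
  0x2758 + 0x5DAC = 0x08504
  0x8504 + 0x1586 = 0x09A8A
  0x9A8A + 0x5BFE = 0x0F688
  0xF688 + 0xA863 = 0x19EEB → wrap carry → 0x9EEC
One's-complement sum = 0x9EEC.
Checksum = ~0x9EEC & 0xFFFF = 0x6113.

6113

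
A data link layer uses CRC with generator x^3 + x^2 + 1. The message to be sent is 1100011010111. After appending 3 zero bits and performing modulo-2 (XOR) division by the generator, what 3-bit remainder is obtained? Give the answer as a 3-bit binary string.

010

Append 3 zeros: 1100011010111000. Divide by 1101 (XOR where the leading bit is 1):
  pos 0: 1100 XOR 1101 = 0001
  pos 3: 1011 XOR 1101 = 0110
  pos 4: 1100 XOR 1101 = 0001
  pos 7: 1101 XOR 1101 = 0000
  pos 11: 1100 XOR 1101 = 0001
Remainder (last 3 bits) = 010. This is the CRC / FCS.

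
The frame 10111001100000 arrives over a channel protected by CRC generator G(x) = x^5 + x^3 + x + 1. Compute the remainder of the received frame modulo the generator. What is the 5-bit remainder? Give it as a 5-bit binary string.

Modulo-2 division of 10111001100000 by 101011:
  pos 0: 101110 XOR 101011 = 000101
  pos 3: 101011 XOR 101011 = 000000
Remainder = 00000 (zero — the frame passes the CRC check).

00000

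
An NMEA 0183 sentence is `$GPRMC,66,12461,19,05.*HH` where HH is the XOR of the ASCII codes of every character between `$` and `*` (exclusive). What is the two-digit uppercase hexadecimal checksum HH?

58

XOR the ASCII codes of the payload characters:
  'G' = 0x47 → acc = 0x47
  'P' = 0x50 → acc = 0x17
  'R' = 0x52 → acc = 0x45
  'M' = 0x4D → acc = 0x08
  'C' = 0x43 → acc = 0x4B
  ',' = 0x2C → acc = 0x67
  '6' = 0x36 → acc = 0x51
  '6' = 0x36 → acc = 0x67
  ',' = 0x2C → acc = 0x4B
  '1' = 0x31 → acc = 0x7A
  '2' = 0x32 → acc = 0x48
  '4' = 0x34 → acc = 0x7C
  '6' = 0x36 → acc = 0x4A
  '1' = 0x31 → acc = 0x7B
  ',' = 0x2C → acc = 0x57
  '1' = 0x31 → acc = 0x66
  '9' = 0x39 → acc = 0x5F
  ',' = 0x2C → acc = 0x73
  '0' = 0x30 → acc = 0x43
  '5' = 0x35 → acc = 0x76
  '.' = 0x2E → acc = 0x58
Checksum = 0x58.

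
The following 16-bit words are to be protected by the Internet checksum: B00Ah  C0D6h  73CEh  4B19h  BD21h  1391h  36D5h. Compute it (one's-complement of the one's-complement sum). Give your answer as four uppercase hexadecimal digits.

C8AE

One's-complement addition (fold any carry out of bit 15 back into bit 0):
  0xB00A + 0xC0D6 = 0x170E0 → wrap carry → 0x70E1
  0x70E1 + 0x73CE = 0x0E4AF
  0xE4AF + 0x4B19 = 0x12FC8 → wrap carry → 0x2FC9
  0x2FC9 + 0xBD21 = 0x0ECEA
  0xECEA + 0x1391 = 0x1007B → wrap carry → 0x007C
  0x007C + 0x36D5 = 0x03751
One's-complement sum = 0x3751.
Checksum = ~0x3751 & 0xFFFF = 0xC8AE.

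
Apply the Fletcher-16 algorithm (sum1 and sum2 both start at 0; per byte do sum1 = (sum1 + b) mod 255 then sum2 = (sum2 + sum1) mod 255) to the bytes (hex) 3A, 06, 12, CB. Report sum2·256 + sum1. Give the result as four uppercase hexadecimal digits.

Running sums (mod 255):
  after byte 0 (3A): sum1=58, sum2=58
  after byte 1 (06): sum1=64, sum2=122
  after byte 2 (12): sum1=82, sum2=204
  after byte 3 (CB): sum1=30, sum2=234
Checksum = sum2·256 + sum1 = 234·256 + 30 = 59934 = 0xEA1E.

EA1E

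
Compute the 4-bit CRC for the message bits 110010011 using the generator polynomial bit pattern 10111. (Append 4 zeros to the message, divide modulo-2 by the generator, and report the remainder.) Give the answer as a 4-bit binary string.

Append 4 zeros: 1100100110000. Divide by 10111 (XOR where the leading bit is 1):
  pos 0: 11001 XOR 10111 = 01110
  pos 1: 11100 XOR 10111 = 01011
  pos 2: 10110 XOR 10111 = 00001
  pos 6: 11100 XOR 10111 = 01011
  pos 7: 10110 XOR 10111 = 00001
Remainder (last 4 bits) = 0010. This is the CRC / FCS.

0010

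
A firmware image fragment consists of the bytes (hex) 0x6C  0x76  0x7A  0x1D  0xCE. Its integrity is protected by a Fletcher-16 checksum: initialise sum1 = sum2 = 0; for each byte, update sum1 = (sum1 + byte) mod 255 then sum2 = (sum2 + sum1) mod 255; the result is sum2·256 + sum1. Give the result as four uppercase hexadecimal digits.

7049

Running sums (mod 255):
  after byte 0 (0x6C): sum1=108, sum2=108
  after byte 1 (0x76): sum1=226, sum2=79
  after byte 2 (0x7A): sum1=93, sum2=172
  after byte 3 (0x1D): sum1=122, sum2=39
  after byte 4 (0xCE): sum1=73, sum2=112
Checksum = sum2·256 + sum1 = 112·256 + 73 = 28745 = 0x7049.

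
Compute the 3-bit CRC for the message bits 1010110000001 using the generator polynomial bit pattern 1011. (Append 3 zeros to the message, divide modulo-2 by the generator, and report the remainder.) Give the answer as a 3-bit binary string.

Append 3 zeros: 1010110000001000. Divide by 1011 (XOR where the leading bit is 1):
  pos 0: 1010 XOR 1011 = 0001
  pos 3: 1110 XOR 1011 = 0101
  pos 4: 1010 XOR 1011 = 0001
  pos 7: 1000 XOR 1011 = 0011
  pos 9: 1101 XOR 1011 = 0110
  pos 10: 1100 XOR 1011 = 0111
  pos 11: 1110 XOR 1011 = 0101
  pos 12: 1010 XOR 1011 = 0001
Remainder (last 3 bits) = 001. This is the CRC / FCS.

001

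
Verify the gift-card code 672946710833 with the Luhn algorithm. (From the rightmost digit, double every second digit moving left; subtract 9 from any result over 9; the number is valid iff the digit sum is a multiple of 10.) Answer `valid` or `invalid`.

valid

From the right, keep odd positions and double even positions (subtract 9 from any doubled value over 9):
  doubled (positions 2,4,...): 6 0 5 8 4 3 → sum 26
  kept (positions 1,3,...): 3 8 1 6 9 7 → sum 34
Total = 60.
60 mod 10 = 0, so the number is valid.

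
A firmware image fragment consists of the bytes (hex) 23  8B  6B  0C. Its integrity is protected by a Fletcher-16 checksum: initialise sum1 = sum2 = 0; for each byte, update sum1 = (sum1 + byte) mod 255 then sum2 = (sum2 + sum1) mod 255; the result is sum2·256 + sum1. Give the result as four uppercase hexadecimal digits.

1226

Running sums (mod 255):
  after byte 0 (23): sum1=35, sum2=35
  after byte 1 (8B): sum1=174, sum2=209
  after byte 2 (6B): sum1=26, sum2=235
  after byte 3 (0C): sum1=38, sum2=18
Checksum = sum2·256 + sum1 = 18·256 + 38 = 4646 = 0x1226.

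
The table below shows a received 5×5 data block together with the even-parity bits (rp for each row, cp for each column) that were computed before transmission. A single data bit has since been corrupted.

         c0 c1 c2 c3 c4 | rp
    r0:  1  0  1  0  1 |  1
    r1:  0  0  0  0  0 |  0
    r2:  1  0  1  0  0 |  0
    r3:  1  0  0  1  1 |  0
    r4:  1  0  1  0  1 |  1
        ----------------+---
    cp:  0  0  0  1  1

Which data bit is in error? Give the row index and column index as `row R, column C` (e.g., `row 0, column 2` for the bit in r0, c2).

Recompute each row's even parity and compare to rp:
  r0: data parity 1, sent rp 1 → ok
  r1: data parity 0, sent rp 0 → ok
  r2: data parity 0, sent rp 0 → ok
  r3: data parity 1, sent rp 0 → mismatch
  r4: data parity 1, sent rp 1 → ok
Recompute each column's even parity and compare to cp:
  c0: data parity 0, sent cp 0 → ok
  c1: data parity 0, sent cp 0 → ok
  c2: data parity 1, sent cp 0 → mismatch
  c3: data parity 1, sent cp 1 → ok
  c4: data parity 1, sent cp 1 → ok
Exactly one row (r3) and one column (c2) fail → the flipped bit is at their intersection.

row 3, column 2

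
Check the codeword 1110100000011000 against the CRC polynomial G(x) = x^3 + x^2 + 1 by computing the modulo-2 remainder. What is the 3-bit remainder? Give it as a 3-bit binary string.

000

Modulo-2 division of 1110100000011000 by 1101:
  pos 0: 1110 XOR 1101 = 0011
  pos 2: 1110 XOR 1101 = 0011
  pos 4: 1100 XOR 1101 = 0001
  pos 7: 1000 XOR 1101 = 0101
  pos 8: 1011 XOR 1101 = 0110
  pos 9: 1101 XOR 1101 = 0000
Remainder = 000 (zero — the frame passes the CRC check).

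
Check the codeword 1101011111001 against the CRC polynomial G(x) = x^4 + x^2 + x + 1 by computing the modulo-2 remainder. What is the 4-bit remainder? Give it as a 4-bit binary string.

0111

Modulo-2 division of 1101011111001 by 10111:
  pos 0: 11010 XOR 10111 = 01101
  pos 1: 11011 XOR 10111 = 01100
  pos 2: 11001 XOR 10111 = 01110
  pos 3: 11101 XOR 10111 = 01010
  pos 4: 10101 XOR 10111 = 00010
  pos 7: 10100 XOR 10111 = 00011
Remainder = 0111 (nonzero — an error is detected).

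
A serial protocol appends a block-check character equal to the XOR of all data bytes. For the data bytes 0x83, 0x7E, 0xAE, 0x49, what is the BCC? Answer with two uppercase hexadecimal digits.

1A

XOR the bytes together:
  start with 0x83
  0x83 ⊕ 0x7E = 0xFD
  0xFD ⊕ 0xAE = 0x53
  0x53 ⊕ 0x49 = 0x1A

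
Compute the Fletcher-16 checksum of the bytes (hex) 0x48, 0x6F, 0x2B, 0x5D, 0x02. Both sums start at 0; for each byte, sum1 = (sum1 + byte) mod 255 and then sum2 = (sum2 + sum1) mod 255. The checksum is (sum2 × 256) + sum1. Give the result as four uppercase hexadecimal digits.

Running sums (mod 255):
  after byte 0 (0x48): sum1=72, sum2=72
  after byte 1 (0x6F): sum1=183, sum2=0
  after byte 2 (0x2B): sum1=226, sum2=226
  after byte 3 (0x5D): sum1=64, sum2=35
  after byte 4 (0x02): sum1=66, sum2=101
Checksum = sum2·256 + sum1 = 101·256 + 66 = 25922 = 0x6542.

6542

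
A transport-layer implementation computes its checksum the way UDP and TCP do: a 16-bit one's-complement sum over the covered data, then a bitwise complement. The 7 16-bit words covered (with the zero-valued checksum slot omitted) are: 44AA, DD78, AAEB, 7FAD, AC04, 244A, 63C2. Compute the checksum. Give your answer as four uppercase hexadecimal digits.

One's-complement addition (fold any carry out of bit 15 back into bit 0):
  0x44AA + 0xDD78 = 0x12222 → wrap carry → 0x2223
  0x2223 + 0xAAEB = 0x0CD0E
  0xCD0E + 0x7FAD = 0x14CBB → wrap carry → 0x4CBC
  0x4CBC + 0xAC04 = 0x0F8C0
  0xF8C0 + 0x244A = 0x11D0A → wrap carry → 0x1D0B
  0x1D0B + 0x63C2 = 0x080CD
One's-complement sum = 0x80CD.
Checksum = ~0x80CD & 0xFFFF = 0x7F32.

7F32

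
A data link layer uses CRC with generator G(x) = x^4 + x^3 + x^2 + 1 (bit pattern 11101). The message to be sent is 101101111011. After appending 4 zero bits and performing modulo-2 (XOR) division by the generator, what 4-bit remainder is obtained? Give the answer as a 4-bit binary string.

Append 4 zeros: 1011011110110000. Divide by 11101 (XOR where the leading bit is 1):
  pos 0: 10110 XOR 11101 = 01011
  pos 1: 10111 XOR 11101 = 01010
  pos 2: 10101 XOR 11101 = 01000
  pos 3: 10001 XOR 11101 = 01100
  pos 4: 11001 XOR 11101 = 00100
  pos 6: 10001 XOR 11101 = 01100
  pos 7: 11001 XOR 11101 = 00100
  pos 9: 10000 XOR 11101 = 01101
  pos 10: 11010 XOR 11101 = 00111
Remainder (last 4 bits) = 1110. This is the CRC / FCS.

1110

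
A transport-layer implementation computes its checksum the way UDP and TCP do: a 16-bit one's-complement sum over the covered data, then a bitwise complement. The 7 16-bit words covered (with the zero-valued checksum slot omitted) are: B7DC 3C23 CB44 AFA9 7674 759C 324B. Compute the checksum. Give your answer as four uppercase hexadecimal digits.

72B5

One's-complement addition (fold any carry out of bit 15 back into bit 0):
  0xB7DC + 0x3C23 = 0x0F3FF
  0xF3FF + 0xCB44 = 0x1BF43 → wrap carry → 0xBF44
  0xBF44 + 0xAFA9 = 0x16EED → wrap carry → 0x6EEE
  0x6EEE + 0x7674 = 0x0E562
  0xE562 + 0x759C = 0x15AFE → wrap carry → 0x5AFF
  0x5AFF + 0x324B = 0x08D4A
One's-complement sum = 0x8D4A.
Checksum = ~0x8D4A & 0xFFFF = 0x72B5.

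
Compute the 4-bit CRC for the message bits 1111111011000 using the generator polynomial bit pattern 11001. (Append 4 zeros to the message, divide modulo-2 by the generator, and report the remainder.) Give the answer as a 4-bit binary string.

Append 4 zeros: 11111110110000000. Divide by 11001 (XOR where the leading bit is 1):
  pos 0: 11111 XOR 11001 = 00110
  pos 2: 11011 XOR 11001 = 00010
  pos 5: 10011 XOR 11001 = 01010
  pos 6: 10100 XOR 11001 = 01101
  pos 7: 11010 XOR 11001 = 00011
  pos 10: 11000 XOR 11001 = 00001
Remainder (last 4 bits) = 0100. This is the CRC / FCS.

0100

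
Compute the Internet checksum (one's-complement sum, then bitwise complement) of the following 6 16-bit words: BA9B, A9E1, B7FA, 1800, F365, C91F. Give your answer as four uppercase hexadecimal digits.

One's-complement addition (fold any carry out of bit 15 back into bit 0):
  0xBA9B + 0xA9E1 = 0x1647C → wrap carry → 0x647D
  0x647D + 0xB7FA = 0x11C77 → wrap carry → 0x1C78
  0x1C78 + 0x1800 = 0x03478
  0x3478 + 0xF365 = 0x127DD → wrap carry → 0x27DE
  0x27DE + 0xC91F = 0x0F0FD
One's-complement sum = 0xF0FD.
Checksum = ~0xF0FD & 0xFFFF = 0x0F02.

0F02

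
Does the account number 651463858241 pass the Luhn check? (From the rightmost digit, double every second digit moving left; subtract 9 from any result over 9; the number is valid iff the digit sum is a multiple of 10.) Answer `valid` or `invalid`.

From the right, keep odd positions and double even positions (subtract 9 from any doubled value over 9):
  doubled (positions 2,4,...): 8 7 7 3 2 3 → sum 30
  kept (positions 1,3,...): 1 2 5 3 4 5 → sum 20
Total = 50.
50 mod 10 = 0, so the number is valid.

valid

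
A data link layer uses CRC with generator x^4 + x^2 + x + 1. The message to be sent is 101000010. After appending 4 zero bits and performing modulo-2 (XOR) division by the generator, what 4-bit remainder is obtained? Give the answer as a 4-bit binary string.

1000

Append 4 zeros: 1010000100000. Divide by 10111 (XOR where the leading bit is 1):
  pos 0: 10100 XOR 10111 = 00011
  pos 3: 11001 XOR 10111 = 01110
  pos 4: 11100 XOR 10111 = 01011
  pos 5: 10110 XOR 10111 = 00001
Remainder (last 4 bits) = 1000. This is the CRC / FCS.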